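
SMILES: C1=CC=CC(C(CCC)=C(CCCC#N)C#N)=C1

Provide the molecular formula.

C16H18N2

Heavy atoms from the SMILES: 16 C, 2 N.
Implicit hydrogens by atom environment:
  5 × C: 2 H each → 10
  5 × C (aromatic): 1 H each → 5
  4 × C: no H
  2 × N: no H
  1 × C: 3 H
  1 × C (aromatic): no H
  Total hydrogens = 18.
Molecular formula: C16H18N2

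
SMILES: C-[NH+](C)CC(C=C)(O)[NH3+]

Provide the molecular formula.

[C6H16N2O]2+

Heavy atoms from the SMILES: 6 C, 2 N, 1 O.
Implicit hydrogens by atom environment:
  2 × C: 3 H each → 6
  2 × C: 2 H each → 4
  1 × C: 1 H
  1 × C: no H
  1 × N (charge +1): 3 H
  1 × N (charge +1): 1 H
  1 × O: 1 H
  Total hydrogens = 16.
Net charge +2.
Molecular formula: [C6H16N2O]2+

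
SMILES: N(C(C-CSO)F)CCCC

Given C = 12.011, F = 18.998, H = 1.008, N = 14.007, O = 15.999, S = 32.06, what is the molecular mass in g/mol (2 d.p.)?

Molecular formula: C7H16FNOS.
M = 7×12.011 + 1×18.998 + 16×1.008 + 1×14.007 + 1×15.999 + 1×32.06 = 181.27 g/mol.

181.27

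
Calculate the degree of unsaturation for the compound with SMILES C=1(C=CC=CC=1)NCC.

4

Molecular formula from the SMILES: C8H11N.
DoU = (2C + 2 + N − H − X)/2 = (2·8 + 2 + 1 − 11 − 0)/2 = 8/2 = 4.
(Structurally: 1 ring(s) + 3 π bond(s) = 4.)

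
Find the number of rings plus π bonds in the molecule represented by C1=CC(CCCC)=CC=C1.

4

Molecular formula from the SMILES: C10H14.
DoU = (2C + 2 + N − H − X)/2 = (2·10 + 2 + 0 − 14 − 0)/2 = 8/2 = 4.
(Structurally: 1 ring(s) + 3 π bond(s) = 4.)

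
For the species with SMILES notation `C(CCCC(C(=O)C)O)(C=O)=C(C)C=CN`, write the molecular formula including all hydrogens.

C12H19NO3

Heavy atoms from the SMILES: 12 C, 1 N, 3 O.
Implicit hydrogens by atom environment:
  4 × C: 1 H each → 4
  3 × C: 2 H each → 6
  3 × C: no H
  2 × C: 3 H each → 6
  2 × O: no H
  1 × N: 2 H
  1 × O: 1 H
  Total hydrogens = 19.
Molecular formula: C12H19NO3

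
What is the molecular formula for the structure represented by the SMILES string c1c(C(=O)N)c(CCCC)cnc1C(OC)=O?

C12H16N2O3

Heavy atoms from the SMILES: 12 C, 2 N, 3 O.
Implicit hydrogens by atom environment:
  3 × C: 2 H each → 6
  3 × C (aromatic): no H
  3 × O: no H
  2 × C: 3 H each → 6
  2 × C (aromatic): 1 H each → 2
  2 × C: no H
  1 × N: 2 H
  1 × N (aromatic): no H
  Total hydrogens = 16.
Molecular formula: C12H16N2O3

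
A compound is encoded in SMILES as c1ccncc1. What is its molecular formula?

Heavy atoms from the SMILES: 5 C, 1 N.
Implicit hydrogens by atom environment:
  5 × C (aromatic): 1 H each → 5
  1 × N (aromatic): no H
  Total hydrogens = 5.
Molecular formula: C5H5N

C5H5N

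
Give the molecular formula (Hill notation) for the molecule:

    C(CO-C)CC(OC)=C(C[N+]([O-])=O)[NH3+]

C8H17N2O4+

Heavy atoms from the SMILES: 8 C, 2 N, 4 O.
Implicit hydrogens by atom environment:
  4 × C: 2 H each → 8
  3 × O: no H
  2 × C: 3 H each → 6
  2 × C: no H
  1 × N (charge +1): 3 H
  1 × N (charge +1): no H
  1 × O (charge -1): no H
  Total hydrogens = 17.
Net charge +1.
Molecular formula: C8H17N2O4+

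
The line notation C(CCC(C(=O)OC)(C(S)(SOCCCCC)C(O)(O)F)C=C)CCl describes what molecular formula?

C16H28ClFO5S2

Heavy atoms from the SMILES: 16 C, 1 Cl, 1 F, 5 O, 2 S.
Implicit hydrogens by atom environment:
  9 × C: 2 H each → 18
  4 × C: no H
  3 × O: no H
  2 × C: 3 H each → 6
  2 × O: 1 H each → 2
  1 × C: 1 H
  1 × Cl: no H
  1 × F: no H
  1 × S: 1 H
  1 × S: no H
  Total hydrogens = 28.
Molecular formula: C16H28ClFO5S2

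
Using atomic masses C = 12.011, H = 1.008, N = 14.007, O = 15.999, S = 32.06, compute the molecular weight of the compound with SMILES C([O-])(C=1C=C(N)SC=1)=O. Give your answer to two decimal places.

142.15

Molecular formula: C5H4NO2S-.
M = 5×12.011 + 4×1.008 + 1×14.007 + 2×15.999 + 1×32.06 = 142.15 g/mol.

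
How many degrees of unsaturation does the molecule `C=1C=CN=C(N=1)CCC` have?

4

Molecular formula from the SMILES: C7H10N2.
DoU = (2C + 2 + N − H − X)/2 = (2·7 + 2 + 2 − 10 − 0)/2 = 8/2 = 4.
(Structurally: 1 ring(s) + 3 π bond(s) = 4.)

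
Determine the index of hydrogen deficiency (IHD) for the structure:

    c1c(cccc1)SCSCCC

4

Molecular formula from the SMILES: C10H14S2.
DoU = (2C + 2 + N − H − X)/2 = (2·10 + 2 + 0 − 14 − 0)/2 = 8/2 = 4.
(Structurally: 1 ring(s) + 3 π bond(s) = 4.)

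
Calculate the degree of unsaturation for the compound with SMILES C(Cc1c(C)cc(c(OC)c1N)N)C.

4

Molecular formula from the SMILES: C11H18N2O.
DoU = (2C + 2 + N − H − X)/2 = (2·11 + 2 + 2 − 18 − 0)/2 = 8/2 = 4.
(Structurally: 1 ring(s) + 3 π bond(s) = 4.)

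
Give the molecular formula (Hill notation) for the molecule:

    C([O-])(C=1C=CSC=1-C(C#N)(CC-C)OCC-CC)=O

C14H18NO3S-

Heavy atoms from the SMILES: 14 C, 1 N, 3 O, 1 S.
Implicit hydrogens by atom environment:
  5 × C: 2 H each → 10
  3 × C: no H
  2 × C: 3 H each → 6
  2 × C (aromatic): 1 H each → 2
  2 × C (aromatic): no H
  2 × O: no H
  1 × N: no H
  1 × O (charge -1): no H
  1 × S (aromatic): no H
  Total hydrogens = 18.
Net charge -1.
Molecular formula: C14H18NO3S-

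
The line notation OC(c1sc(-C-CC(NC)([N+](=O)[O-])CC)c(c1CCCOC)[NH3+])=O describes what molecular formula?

C15H26N3O5S+

Heavy atoms from the SMILES: 15 C, 3 N, 5 O, 1 S.
Implicit hydrogens by atom environment:
  6 × C: 2 H each → 12
  4 × C (aromatic): no H
  3 × C: 3 H each → 9
  3 × O: no H
  2 × C: no H
  1 × N (charge +1): 3 H
  1 × N: 1 H
  1 × N (charge +1): no H
  1 × O: 1 H
  1 × O (charge -1): no H
  1 × S (aromatic): no H
  Total hydrogens = 26.
Net charge +1.
Molecular formula: C15H26N3O5S+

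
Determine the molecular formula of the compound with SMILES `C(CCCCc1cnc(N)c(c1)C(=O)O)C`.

C12H18N2O2

Heavy atoms from the SMILES: 12 C, 2 N, 2 O.
Implicit hydrogens by atom environment:
  5 × C: 2 H each → 10
  3 × C (aromatic): no H
  2 × C (aromatic): 1 H each → 2
  1 × C: 3 H
  1 × C: no H
  1 × N: 2 H
  1 × N (aromatic): no H
  1 × O: 1 H
  1 × O: no H
  Total hydrogens = 18.
Molecular formula: C12H18N2O2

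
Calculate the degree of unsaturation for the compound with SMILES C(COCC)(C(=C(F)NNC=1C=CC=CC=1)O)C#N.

7

Molecular formula from the SMILES: C13H16FN3O2.
DoU = (2C + 2 + N − H − X)/2 = (2·13 + 2 + 3 − 16 − 1)/2 = 14/2 = 7.
(Structurally: 1 ring(s) + 6 π bond(s) = 7.)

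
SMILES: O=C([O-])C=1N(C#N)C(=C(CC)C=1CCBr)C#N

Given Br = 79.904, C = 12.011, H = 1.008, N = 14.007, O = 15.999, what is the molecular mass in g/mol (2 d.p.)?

Molecular formula: C11H9BrN3O2-.
M = 1×79.904 + 11×12.011 + 9×1.008 + 3×14.007 + 2×15.999 = 295.12 g/mol.

295.12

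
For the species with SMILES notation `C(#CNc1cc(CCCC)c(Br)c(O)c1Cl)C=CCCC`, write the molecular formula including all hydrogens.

C17H21BrClNO

Heavy atoms from the SMILES: 1 Br, 17 C, 1 Cl, 1 N, 1 O.
Implicit hydrogens by atom environment:
  5 × C: 2 H each → 10
  5 × C (aromatic): no H
  2 × C: 3 H each → 6
  2 × C: 1 H each → 2
  2 × C: no H
  1 × Br: no H
  1 × C (aromatic): 1 H
  1 × Cl: no H
  1 × N: 1 H
  1 × O: 1 H
  Total hydrogens = 21.
Molecular formula: C17H21BrClNO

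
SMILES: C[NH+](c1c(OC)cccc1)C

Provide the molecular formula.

Heavy atoms from the SMILES: 9 C, 1 N, 1 O.
Implicit hydrogens by atom environment:
  4 × C (aromatic): 1 H each → 4
  3 × C: 3 H each → 9
  2 × C (aromatic): no H
  1 × N (charge +1): 1 H
  1 × O: no H
  Total hydrogens = 14.
Net charge +1.
Molecular formula: C9H14NO+

C9H14NO+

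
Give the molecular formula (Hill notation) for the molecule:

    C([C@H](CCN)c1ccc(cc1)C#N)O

Heavy atoms from the SMILES: 11 C, 2 N, 1 O.
Implicit hydrogens by atom environment:
  4 × C (aromatic): 1 H each → 4
  3 × C: 2 H each → 6
  2 × C (aromatic): no H
  1 × C: 1 H
  1 × C: no H
  1 × N: 2 H
  1 × N: no H
  1 × O: 1 H
  Total hydrogens = 14.
Molecular formula: C11H14N2O

C11H14N2O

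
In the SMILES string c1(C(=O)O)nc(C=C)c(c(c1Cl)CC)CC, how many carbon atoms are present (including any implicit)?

12

The symbol for carbon appears 12 times in the SMILES. Lowercase c denotes aromatic carbon and counts toward C.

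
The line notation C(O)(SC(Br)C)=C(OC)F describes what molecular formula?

C5H8BrFO2S

Heavy atoms from the SMILES: 1 Br, 5 C, 1 F, 2 O, 1 S.
Implicit hydrogens by atom environment:
  2 × C: 3 H each → 6
  2 × C: no H
  1 × Br: no H
  1 × C: 1 H
  1 × F: no H
  1 × O: 1 H
  1 × O: no H
  1 × S: no H
  Total hydrogens = 8.
Molecular formula: C5H8BrFO2S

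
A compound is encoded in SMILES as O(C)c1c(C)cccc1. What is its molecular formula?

C8H10O

Heavy atoms from the SMILES: 8 C, 1 O.
Implicit hydrogens by atom environment:
  4 × C (aromatic): 1 H each → 4
  2 × C: 3 H each → 6
  2 × C (aromatic): no H
  1 × O: no H
  Total hydrogens = 10.
Molecular formula: C8H10O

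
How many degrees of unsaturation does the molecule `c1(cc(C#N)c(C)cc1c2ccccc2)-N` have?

Molecular formula from the SMILES: C14H12N2.
DoU = (2C + 2 + N − H − X)/2 = (2·14 + 2 + 2 − 12 − 0)/2 = 20/2 = 10.
(Structurally: 2 ring(s) + 8 π bond(s) = 10.)

10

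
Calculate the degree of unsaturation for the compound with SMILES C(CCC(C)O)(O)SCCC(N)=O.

1

Molecular formula from the SMILES: C8H17NO3S.
DoU = (2C + 2 + N − H − X)/2 = (2·8 + 2 + 1 − 17 − 0)/2 = 2/2 = 1.
(Structurally: 0 ring(s) + 1 π bond(s) = 1.)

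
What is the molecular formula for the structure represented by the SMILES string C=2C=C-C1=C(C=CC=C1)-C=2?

Heavy atoms from the SMILES: 10 C.
Implicit hydrogens by atom environment:
  8 × C (aromatic): 1 H each → 8
  2 × C (aromatic): no H
  Total hydrogens = 8.
Molecular formula: C10H8

C10H8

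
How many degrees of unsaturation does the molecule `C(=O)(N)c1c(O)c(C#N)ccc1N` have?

7

Molecular formula from the SMILES: C8H7N3O2.
DoU = (2C + 2 + N − H − X)/2 = (2·8 + 2 + 3 − 7 − 0)/2 = 14/2 = 7.
(Structurally: 1 ring(s) + 6 π bond(s) = 7.)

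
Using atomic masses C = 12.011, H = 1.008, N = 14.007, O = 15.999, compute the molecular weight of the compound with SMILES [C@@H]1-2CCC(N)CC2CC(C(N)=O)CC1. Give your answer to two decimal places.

Molecular formula: C11H20N2O.
M = 11×12.011 + 20×1.008 + 2×14.007 + 1×15.999 = 196.29 g/mol.

196.29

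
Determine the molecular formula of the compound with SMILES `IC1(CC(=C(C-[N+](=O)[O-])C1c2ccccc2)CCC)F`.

C15H17FINO2

Heavy atoms from the SMILES: 15 C, 1 F, 1 I, 1 N, 2 O.
Implicit hydrogens by atom environment:
  5 × C (aromatic): 1 H each → 5
  4 × C: 2 H each → 8
  3 × C: no H
  1 × C: 3 H
  1 × C: 1 H
  1 × C (aromatic): no H
  1 × F: no H
  1 × I: no H
  1 × N (charge +1): no H
  1 × O: no H
  1 × O (charge -1): no H
  Total hydrogens = 17.
Molecular formula: C15H17FINO2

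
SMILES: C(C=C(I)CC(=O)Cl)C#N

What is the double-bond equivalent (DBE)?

4

Molecular formula from the SMILES: C6H5ClINO.
DoU = (2C + 2 + N − H − X)/2 = (2·6 + 2 + 1 − 5 − 2)/2 = 8/2 = 4.
(Structurally: 0 ring(s) + 4 π bond(s) = 4.)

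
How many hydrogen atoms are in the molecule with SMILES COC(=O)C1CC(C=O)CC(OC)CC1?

18

Hydrogens are implicit in SMILES; fill each atom to its normal valence:
  4 × C: 2 H each → 8
  4 × C: 1 H each → 4
  4 × O: no H
  2 × C: 3 H each → 6
  1 × C: no H
  Total hydrogens = 18.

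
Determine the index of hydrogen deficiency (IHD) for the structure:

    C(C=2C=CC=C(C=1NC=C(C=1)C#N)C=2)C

9

Molecular formula from the SMILES: C13H12N2.
DoU = (2C + 2 + N − H − X)/2 = (2·13 + 2 + 2 − 12 − 0)/2 = 18/2 = 9.
(Structurally: 2 ring(s) + 7 π bond(s) = 9.)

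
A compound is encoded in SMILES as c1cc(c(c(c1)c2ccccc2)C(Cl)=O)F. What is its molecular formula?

C13H8ClFO

Heavy atoms from the SMILES: 13 C, 1 Cl, 1 F, 1 O.
Implicit hydrogens by atom environment:
  8 × C (aromatic): 1 H each → 8
  4 × C (aromatic): no H
  1 × C: no H
  1 × Cl: no H
  1 × F: no H
  1 × O: no H
  Total hydrogens = 8.
Molecular formula: C13H8ClFO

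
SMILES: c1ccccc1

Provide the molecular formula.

Heavy atoms from the SMILES: 6 C.
Implicit hydrogens by atom environment:
  6 × C (aromatic): 1 H each → 6
  Total hydrogens = 6.
Molecular formula: C6H6

C6H6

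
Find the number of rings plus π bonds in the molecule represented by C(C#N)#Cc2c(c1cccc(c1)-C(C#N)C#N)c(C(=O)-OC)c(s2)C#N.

18

Molecular formula from the SMILES: C19H8N4O2S.
DoU = (2C + 2 + N − H − X)/2 = (2·19 + 2 + 4 − 8 − 0)/2 = 36/2 = 18.
(Structurally: 2 ring(s) + 16 π bond(s) = 18.)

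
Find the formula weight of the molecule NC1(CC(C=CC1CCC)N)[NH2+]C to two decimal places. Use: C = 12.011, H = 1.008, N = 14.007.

Molecular formula: C10H22N3+.
M = 10×12.011 + 22×1.008 + 3×14.007 = 184.31 g/mol.

184.31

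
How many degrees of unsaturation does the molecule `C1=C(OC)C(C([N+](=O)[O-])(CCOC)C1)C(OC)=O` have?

Molecular formula from the SMILES: C11H17NO6.
DoU = (2C + 2 + N − H − X)/2 = (2·11 + 2 + 1 − 17 − 0)/2 = 8/2 = 4.
(Structurally: 1 ring(s) + 3 π bond(s) = 4.)

4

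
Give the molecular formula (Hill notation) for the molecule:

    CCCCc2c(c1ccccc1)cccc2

Heavy atoms from the SMILES: 16 C.
Implicit hydrogens by atom environment:
  9 × C (aromatic): 1 H each → 9
  3 × C: 2 H each → 6
  3 × C (aromatic): no H
  1 × C: 3 H
  Total hydrogens = 18.
Molecular formula: C16H18

C16H18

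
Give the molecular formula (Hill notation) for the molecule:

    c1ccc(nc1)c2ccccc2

C11H9N

Heavy atoms from the SMILES: 11 C, 1 N.
Implicit hydrogens by atom environment:
  9 × C (aromatic): 1 H each → 9
  2 × C (aromatic): no H
  1 × N (aromatic): no H
  Total hydrogens = 9.
Molecular formula: C11H9N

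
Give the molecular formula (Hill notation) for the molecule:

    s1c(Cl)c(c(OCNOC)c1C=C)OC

Heavy atoms from the SMILES: 9 C, 1 Cl, 1 N, 3 O, 1 S.
Implicit hydrogens by atom environment:
  4 × C (aromatic): no H
  3 × O: no H
  2 × C: 3 H each → 6
  2 × C: 2 H each → 4
  1 × C: 1 H
  1 × Cl: no H
  1 × N: 1 H
  1 × S (aromatic): no H
  Total hydrogens = 12.
Molecular formula: C9H12ClNO3S

C9H12ClNO3S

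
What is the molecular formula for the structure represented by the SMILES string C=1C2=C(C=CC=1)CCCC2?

Heavy atoms from the SMILES: 10 C.
Implicit hydrogens by atom environment:
  4 × C: 2 H each → 8
  4 × C (aromatic): 1 H each → 4
  2 × C (aromatic): no H
  Total hydrogens = 12.
Molecular formula: C10H12

C10H12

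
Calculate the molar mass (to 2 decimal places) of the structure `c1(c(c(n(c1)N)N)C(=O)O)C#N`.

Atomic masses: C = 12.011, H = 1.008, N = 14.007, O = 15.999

Molecular formula: C6H6N4O2.
M = 6×12.011 + 6×1.008 + 4×14.007 + 2×15.999 = 166.14 g/mol.

166.14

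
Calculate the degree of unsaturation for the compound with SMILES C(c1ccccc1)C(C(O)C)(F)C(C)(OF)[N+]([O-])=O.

5

Molecular formula from the SMILES: C12H15F2NO4.
DoU = (2C + 2 + N − H − X)/2 = (2·12 + 2 + 1 − 15 − 2)/2 = 10/2 = 5.
(Structurally: 1 ring(s) + 4 π bond(s) = 5.)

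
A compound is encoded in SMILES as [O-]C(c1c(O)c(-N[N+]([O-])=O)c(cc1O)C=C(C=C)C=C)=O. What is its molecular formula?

Heavy atoms from the SMILES: 13 C, 2 N, 6 O.
Implicit hydrogens by atom environment:
  5 × C (aromatic): no H
  3 × C: 1 H each → 3
  2 × C: 2 H each → 4
  2 × C: no H
  2 × O: 1 H each → 2
  2 × O: no H
  2 × O (charge -1): no H
  1 × C (aromatic): 1 H
  1 × N: 1 H
  1 × N (charge +1): no H
  Total hydrogens = 11.
Net charge -1.
Molecular formula: C13H11N2O6-

C13H11N2O6-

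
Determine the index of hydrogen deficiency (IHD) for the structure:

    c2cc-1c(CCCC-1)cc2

Molecular formula from the SMILES: C10H12.
DoU = (2C + 2 + N − H − X)/2 = (2·10 + 2 + 0 − 12 − 0)/2 = 10/2 = 5.
(Structurally: 2 ring(s) + 3 π bond(s) = 5.)

5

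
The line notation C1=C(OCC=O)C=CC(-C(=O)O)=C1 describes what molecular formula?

Heavy atoms from the SMILES: 9 C, 4 O.
Implicit hydrogens by atom environment:
  4 × C (aromatic): 1 H each → 4
  3 × O: no H
  2 × C (aromatic): no H
  1 × C: 2 H
  1 × C: 1 H
  1 × C: no H
  1 × O: 1 H
  Total hydrogens = 8.
Molecular formula: C9H8O4

C9H8O4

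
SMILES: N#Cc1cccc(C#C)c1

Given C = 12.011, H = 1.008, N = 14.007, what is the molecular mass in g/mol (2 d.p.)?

127.15

Molecular formula: C9H5N.
M = 9×12.011 + 5×1.008 + 1×14.007 = 127.15 g/mol.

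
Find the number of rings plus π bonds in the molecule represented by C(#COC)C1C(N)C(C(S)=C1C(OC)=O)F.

5

Molecular formula from the SMILES: C10H12FNO3S.
DoU = (2C + 2 + N − H − X)/2 = (2·10 + 2 + 1 − 12 − 1)/2 = 10/2 = 5.
(Structurally: 1 ring(s) + 4 π bond(s) = 5.)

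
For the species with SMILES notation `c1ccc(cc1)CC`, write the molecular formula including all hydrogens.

C8H10

Heavy atoms from the SMILES: 8 C.
Implicit hydrogens by atom environment:
  5 × C (aromatic): 1 H each → 5
  1 × C: 3 H
  1 × C: 2 H
  1 × C (aromatic): no H
  Total hydrogens = 10.
Molecular formula: C8H10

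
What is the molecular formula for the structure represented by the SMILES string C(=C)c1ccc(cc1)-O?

Heavy atoms from the SMILES: 8 C, 1 O.
Implicit hydrogens by atom environment:
  4 × C (aromatic): 1 H each → 4
  2 × C (aromatic): no H
  1 × C: 2 H
  1 × C: 1 H
  1 × O: 1 H
  Total hydrogens = 8.
Molecular formula: C8H8O

C8H8O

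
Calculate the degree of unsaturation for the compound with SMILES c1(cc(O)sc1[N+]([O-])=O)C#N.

6

Molecular formula from the SMILES: C5H2N2O3S.
DoU = (2C + 2 + N − H − X)/2 = (2·5 + 2 + 2 − 2 − 0)/2 = 12/2 = 6.
(Structurally: 1 ring(s) + 5 π bond(s) = 6.)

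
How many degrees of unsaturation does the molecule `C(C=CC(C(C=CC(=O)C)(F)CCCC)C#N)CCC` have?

Molecular formula from the SMILES: C17H26FNO.
DoU = (2C + 2 + N − H − X)/2 = (2·17 + 2 + 1 − 26 − 1)/2 = 10/2 = 5.
(Structurally: 0 ring(s) + 5 π bond(s) = 5.)

5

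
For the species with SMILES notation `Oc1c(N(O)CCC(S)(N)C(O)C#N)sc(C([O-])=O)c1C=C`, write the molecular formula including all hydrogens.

Heavy atoms from the SMILES: 12 C, 3 N, 5 O, 2 S.
Implicit hydrogens by atom environment:
  4 × C (aromatic): no H
  3 × C: 2 H each → 6
  3 × C: no H
  3 × O: 1 H each → 3
  2 × C: 1 H each → 2
  2 × N: no H
  1 × N: 2 H
  1 × O: no H
  1 × O (charge -1): no H
  1 × S: 1 H
  1 × S (aromatic): no H
  Total hydrogens = 14.
Net charge -1.
Molecular formula: C12H14N3O5S2-

C12H14N3O5S2-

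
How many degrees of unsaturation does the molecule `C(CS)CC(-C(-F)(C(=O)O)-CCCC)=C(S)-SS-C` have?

2

Molecular formula from the SMILES: C12H21FO2S4.
DoU = (2C + 2 + N − H − X)/2 = (2·12 + 2 + 0 − 21 − 1)/2 = 4/2 = 2.
(Structurally: 0 ring(s) + 2 π bond(s) = 2.)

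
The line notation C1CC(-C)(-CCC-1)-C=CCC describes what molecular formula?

C11H20

Heavy atoms from the SMILES: 11 C.
Implicit hydrogens by atom environment:
  6 × C: 2 H each → 12
  2 × C: 3 H each → 6
  2 × C: 1 H each → 2
  1 × C: no H
  Total hydrogens = 20.
Molecular formula: C11H20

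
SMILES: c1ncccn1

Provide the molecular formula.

Heavy atoms from the SMILES: 4 C, 2 N.
Implicit hydrogens by atom environment:
  4 × C (aromatic): 1 H each → 4
  2 × N (aromatic): no H
  Total hydrogens = 4.
Molecular formula: C4H4N2

C4H4N2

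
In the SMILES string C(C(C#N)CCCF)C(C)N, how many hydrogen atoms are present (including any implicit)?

Hydrogens are implicit in SMILES; fill each atom to its normal valence:
  4 × C: 2 H each → 8
  2 × C: 1 H each → 2
  1 × C: 3 H
  1 × C: no H
  1 × F: no H
  1 × N: 2 H
  1 × N: no H
  Total hydrogens = 15.

15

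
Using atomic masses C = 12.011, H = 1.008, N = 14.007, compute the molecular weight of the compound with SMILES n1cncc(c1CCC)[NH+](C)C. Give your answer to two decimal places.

166.25

Molecular formula: C9H16N3+.
M = 9×12.011 + 16×1.008 + 3×14.007 = 166.25 g/mol.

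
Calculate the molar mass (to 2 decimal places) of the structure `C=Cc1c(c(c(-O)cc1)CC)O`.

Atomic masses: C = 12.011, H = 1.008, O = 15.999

164.20

Molecular formula: C10H12O2.
M = 10×12.011 + 12×1.008 + 2×15.999 = 164.20 g/mol.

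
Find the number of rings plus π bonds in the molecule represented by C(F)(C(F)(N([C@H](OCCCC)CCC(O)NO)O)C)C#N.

Molecular formula from the SMILES: C12H23F2N3O4.
DoU = (2C + 2 + N − H − X)/2 = (2·12 + 2 + 3 − 23 − 2)/2 = 4/2 = 2.
(Structurally: 0 ring(s) + 2 π bond(s) = 2.)

2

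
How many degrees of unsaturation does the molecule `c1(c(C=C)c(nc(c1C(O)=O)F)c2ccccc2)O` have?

10

Molecular formula from the SMILES: C14H10FNO3.
DoU = (2C + 2 + N − H − X)/2 = (2·14 + 2 + 1 − 10 − 1)/2 = 20/2 = 10.
(Structurally: 2 ring(s) + 8 π bond(s) = 10.)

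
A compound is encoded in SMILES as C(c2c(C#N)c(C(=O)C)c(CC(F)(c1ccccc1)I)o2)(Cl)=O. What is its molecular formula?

C16H10ClFINO3

Heavy atoms from the SMILES: 16 C, 1 Cl, 1 F, 1 I, 1 N, 3 O.
Implicit hydrogens by atom environment:
  5 × C (aromatic): 1 H each → 5
  5 × C (aromatic): no H
  4 × C: no H
  2 × O: no H
  1 × C: 3 H
  1 × C: 2 H
  1 × Cl: no H
  1 × F: no H
  1 × I: no H
  1 × N: no H
  1 × O (aromatic): no H
  Total hydrogens = 10.
Molecular formula: C16H10ClFINO3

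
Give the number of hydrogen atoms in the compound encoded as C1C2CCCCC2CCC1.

18

Hydrogens are implicit in SMILES; fill each atom to its normal valence:
  8 × C: 2 H each → 16
  2 × C: 1 H each → 2
  Total hydrogens = 18.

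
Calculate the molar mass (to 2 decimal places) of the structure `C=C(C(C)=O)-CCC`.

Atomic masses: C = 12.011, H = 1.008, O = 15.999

112.17

Molecular formula: C7H12O.
M = 7×12.011 + 12×1.008 + 1×15.999 = 112.17 g/mol.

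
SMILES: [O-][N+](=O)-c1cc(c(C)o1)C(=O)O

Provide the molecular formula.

C6H5NO5

Heavy atoms from the SMILES: 6 C, 1 N, 5 O.
Implicit hydrogens by atom environment:
  3 × C (aromatic): no H
  2 × O: no H
  1 × C: 3 H
  1 × C (aromatic): 1 H
  1 × C: no H
  1 × N (charge +1): no H
  1 × O: 1 H
  1 × O (aromatic): no H
  1 × O (charge -1): no H
  Total hydrogens = 5.
Molecular formula: C6H5NO5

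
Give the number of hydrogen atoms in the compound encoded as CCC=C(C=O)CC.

Hydrogens are implicit in SMILES; fill each atom to its normal valence:
  2 × C: 3 H each → 6
  2 × C: 2 H each → 4
  2 × C: 1 H each → 2
  1 × C: no H
  1 × O: no H
  Total hydrogens = 12.

12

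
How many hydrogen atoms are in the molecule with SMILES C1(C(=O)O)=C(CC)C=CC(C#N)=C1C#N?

Hydrogens are implicit in SMILES; fill each atom to its normal valence:
  4 × C (aromatic): no H
  3 × C: no H
  2 × C (aromatic): 1 H each → 2
  2 × N: no H
  1 × C: 3 H
  1 × C: 2 H
  1 × O: 1 H
  1 × O: no H
  Total hydrogens = 8.

8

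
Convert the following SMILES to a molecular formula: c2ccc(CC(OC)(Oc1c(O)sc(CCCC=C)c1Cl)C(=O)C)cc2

C20H23ClO4S

Heavy atoms from the SMILES: 20 C, 1 Cl, 4 O, 1 S.
Implicit hydrogens by atom environment:
  5 × C: 2 H each → 10
  5 × C (aromatic): 1 H each → 5
  5 × C (aromatic): no H
  3 × O: no H
  2 × C: 3 H each → 6
  2 × C: no H
  1 × C: 1 H
  1 × Cl: no H
  1 × O: 1 H
  1 × S (aromatic): no H
  Total hydrogens = 23.
Molecular formula: C20H23ClO4S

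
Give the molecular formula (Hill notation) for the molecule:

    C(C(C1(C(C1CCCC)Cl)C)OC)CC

Heavy atoms from the SMILES: 13 C, 1 Cl, 1 O.
Implicit hydrogens by atom environment:
  5 × C: 2 H each → 10
  4 × C: 3 H each → 12
  3 × C: 1 H each → 3
  1 × C: no H
  1 × Cl: no H
  1 × O: no H
  Total hydrogens = 25.
Molecular formula: C13H25ClO

C13H25ClO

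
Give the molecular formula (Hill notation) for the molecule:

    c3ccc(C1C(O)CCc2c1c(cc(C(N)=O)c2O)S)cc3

C17H17NO3S

Heavy atoms from the SMILES: 17 C, 1 N, 3 O, 1 S.
Implicit hydrogens by atom environment:
  6 × C (aromatic): 1 H each → 6
  6 × C (aromatic): no H
  2 × C: 2 H each → 4
  2 × C: 1 H each → 2
  2 × O: 1 H each → 2
  1 × C: no H
  1 × N: 2 H
  1 × O: no H
  1 × S: 1 H
  Total hydrogens = 17.
Molecular formula: C17H17NO3S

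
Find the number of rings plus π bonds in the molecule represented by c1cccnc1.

4

Molecular formula from the SMILES: C5H5N.
DoU = (2C + 2 + N − H − X)/2 = (2·5 + 2 + 1 − 5 − 0)/2 = 8/2 = 4.
(Structurally: 1 ring(s) + 3 π bond(s) = 4.)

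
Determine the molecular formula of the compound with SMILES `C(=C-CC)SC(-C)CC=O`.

C8H14OS

Heavy atoms from the SMILES: 8 C, 1 O, 1 S.
Implicit hydrogens by atom environment:
  4 × C: 1 H each → 4
  2 × C: 3 H each → 6
  2 × C: 2 H each → 4
  1 × O: no H
  1 × S: no H
  Total hydrogens = 14.
Molecular formula: C8H14OS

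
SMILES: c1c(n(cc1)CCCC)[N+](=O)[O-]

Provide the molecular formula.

Heavy atoms from the SMILES: 8 C, 2 N, 2 O.
Implicit hydrogens by atom environment:
  3 × C: 2 H each → 6
  3 × C (aromatic): 1 H each → 3
  1 × C: 3 H
  1 × C (aromatic): no H
  1 × N (aromatic): no H
  1 × N (charge +1): no H
  1 × O: no H
  1 × O (charge -1): no H
  Total hydrogens = 12.
Molecular formula: C8H12N2O2

C8H12N2O2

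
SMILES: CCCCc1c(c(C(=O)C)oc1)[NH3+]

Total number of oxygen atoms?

The symbol for oxygen appears 2 times in the SMILES.

2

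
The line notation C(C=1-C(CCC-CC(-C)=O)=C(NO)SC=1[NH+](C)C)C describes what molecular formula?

C14H25N2O2S+

Heavy atoms from the SMILES: 14 C, 2 N, 2 O, 1 S.
Implicit hydrogens by atom environment:
  5 × C: 2 H each → 10
  4 × C: 3 H each → 12
  4 × C (aromatic): no H
  1 × C: no H
  1 × N: 1 H
  1 × N (charge +1): 1 H
  1 × O: 1 H
  1 × O: no H
  1 × S (aromatic): no H
  Total hydrogens = 25.
Net charge +1.
Molecular formula: C14H25N2O2S+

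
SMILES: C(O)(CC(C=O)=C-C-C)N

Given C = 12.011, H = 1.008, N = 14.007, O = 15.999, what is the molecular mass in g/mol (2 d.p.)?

143.19

Molecular formula: C7H13NO2.
M = 7×12.011 + 13×1.008 + 1×14.007 + 2×15.999 = 143.19 g/mol.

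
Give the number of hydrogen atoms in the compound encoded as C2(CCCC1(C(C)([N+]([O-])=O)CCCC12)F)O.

Hydrogens are implicit in SMILES; fill each atom to its normal valence:
  6 × C: 2 H each → 12
  2 × C: 1 H each → 2
  2 × C: no H
  1 × C: 3 H
  1 × F: no H
  1 × N (charge +1): no H
  1 × O: 1 H
  1 × O: no H
  1 × O (charge -1): no H
  Total hydrogens = 18.

18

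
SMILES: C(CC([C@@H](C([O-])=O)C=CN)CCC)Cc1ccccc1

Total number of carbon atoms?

The symbol for carbon appears 17 times in the SMILES. Lowercase c denotes aromatic carbon and counts toward C.

17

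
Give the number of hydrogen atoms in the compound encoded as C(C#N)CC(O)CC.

Hydrogens are implicit in SMILES; fill each atom to its normal valence:
  3 × C: 2 H each → 6
  1 × C: 3 H
  1 × C: 1 H
  1 × C: no H
  1 × N: no H
  1 × O: 1 H
  Total hydrogens = 11.

11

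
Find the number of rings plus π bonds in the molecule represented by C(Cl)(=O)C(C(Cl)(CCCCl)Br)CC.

Molecular formula from the SMILES: C8H12BrCl3O.
DoU = (2C + 2 + N − H − X)/2 = (2·8 + 2 + 0 − 12 − 4)/2 = 2/2 = 1.
(Structurally: 0 ring(s) + 1 π bond(s) = 1.)

1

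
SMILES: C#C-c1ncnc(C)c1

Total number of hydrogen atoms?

Hydrogens are implicit in SMILES; fill each atom to its normal valence:
  2 × C (aromatic): 1 H each → 2
  2 × C (aromatic): no H
  2 × N (aromatic): no H
  1 × C: 3 H
  1 × C: 1 H
  1 × C: no H
  Total hydrogens = 6.

6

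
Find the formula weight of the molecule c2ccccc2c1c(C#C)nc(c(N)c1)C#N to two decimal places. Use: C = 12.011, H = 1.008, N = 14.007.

Molecular formula: C14H9N3.
M = 14×12.011 + 9×1.008 + 3×14.007 = 219.25 g/mol.

219.25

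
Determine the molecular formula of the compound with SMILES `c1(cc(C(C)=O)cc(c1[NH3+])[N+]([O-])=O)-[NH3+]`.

[C8H11N3O3]2+

Heavy atoms from the SMILES: 8 C, 3 N, 3 O.
Implicit hydrogens by atom environment:
  4 × C (aromatic): no H
  2 × C (aromatic): 1 H each → 2
  2 × N (charge +1): 3 H each → 6
  2 × O: no H
  1 × C: 3 H
  1 × C: no H
  1 × N (charge +1): no H
  1 × O (charge -1): no H
  Total hydrogens = 11.
Net charge +2.
Molecular formula: [C8H11N3O3]2+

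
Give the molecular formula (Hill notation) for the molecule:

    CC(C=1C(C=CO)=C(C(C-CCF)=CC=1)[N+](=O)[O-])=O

C13H14FNO4

Heavy atoms from the SMILES: 13 C, 1 F, 1 N, 4 O.
Implicit hydrogens by atom environment:
  4 × C (aromatic): no H
  3 × C: 2 H each → 6
  2 × C (aromatic): 1 H each → 2
  2 × C: 1 H each → 2
  2 × O: no H
  1 × C: 3 H
  1 × C: no H
  1 × F: no H
  1 × N (charge +1): no H
  1 × O: 1 H
  1 × O (charge -1): no H
  Total hydrogens = 14.
Molecular formula: C13H14FNO4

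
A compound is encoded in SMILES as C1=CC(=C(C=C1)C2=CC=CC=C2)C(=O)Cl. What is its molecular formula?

Heavy atoms from the SMILES: 13 C, 1 Cl, 1 O.
Implicit hydrogens by atom environment:
  9 × C (aromatic): 1 H each → 9
  3 × C (aromatic): no H
  1 × C: no H
  1 × Cl: no H
  1 × O: no H
  Total hydrogens = 9.
Molecular formula: C13H9ClO

C13H9ClO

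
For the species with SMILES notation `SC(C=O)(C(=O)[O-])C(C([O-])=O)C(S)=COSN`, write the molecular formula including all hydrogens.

[C7H7NO6S3]2-

Heavy atoms from the SMILES: 7 C, 1 N, 6 O, 3 S.
Implicit hydrogens by atom environment:
  4 × C: no H
  4 × O: no H
  3 × C: 1 H each → 3
  2 × O (charge -1): no H
  2 × S: 1 H each → 2
  1 × N: 2 H
  1 × S: no H
  Total hydrogens = 7.
Net charge -2.
Molecular formula: [C7H7NO6S3]2-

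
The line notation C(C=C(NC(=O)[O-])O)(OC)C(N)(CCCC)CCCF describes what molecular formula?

C13H24FN2O4-

Heavy atoms from the SMILES: 13 C, 1 F, 2 N, 4 O.
Implicit hydrogens by atom environment:
  6 × C: 2 H each → 12
  3 × C: no H
  2 × C: 3 H each → 6
  2 × C: 1 H each → 2
  2 × O: no H
  1 × F: no H
  1 × N: 2 H
  1 × N: 1 H
  1 × O: 1 H
  1 × O (charge -1): no H
  Total hydrogens = 24.
Net charge -1.
Molecular formula: C13H24FN2O4-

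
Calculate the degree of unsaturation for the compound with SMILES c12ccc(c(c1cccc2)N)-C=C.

8

Molecular formula from the SMILES: C12H11N.
DoU = (2C + 2 + N − H − X)/2 = (2·12 + 2 + 1 − 11 − 0)/2 = 16/2 = 8.
(Structurally: 2 ring(s) + 6 π bond(s) = 8.)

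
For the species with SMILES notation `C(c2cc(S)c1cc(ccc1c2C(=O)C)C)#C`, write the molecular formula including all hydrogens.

C15H12OS

Heavy atoms from the SMILES: 15 C, 1 O, 1 S.
Implicit hydrogens by atom environment:
  6 × C (aromatic): no H
  4 × C (aromatic): 1 H each → 4
  2 × C: 3 H each → 6
  2 × C: no H
  1 × C: 1 H
  1 × O: no H
  1 × S: 1 H
  Total hydrogens = 12.
Molecular formula: C15H12OS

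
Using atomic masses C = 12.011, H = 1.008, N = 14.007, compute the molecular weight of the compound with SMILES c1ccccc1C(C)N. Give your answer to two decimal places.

121.18

Molecular formula: C8H11N.
M = 8×12.011 + 11×1.008 + 1×14.007 = 121.18 g/mol.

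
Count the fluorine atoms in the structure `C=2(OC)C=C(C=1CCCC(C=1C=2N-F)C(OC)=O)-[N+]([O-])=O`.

1

The symbol for fluorine appears 1 time in the SMILES.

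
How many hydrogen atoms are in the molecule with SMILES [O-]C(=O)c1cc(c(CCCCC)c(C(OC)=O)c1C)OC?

21

Hydrogens are implicit in SMILES; fill each atom to its normal valence:
  5 × C (aromatic): no H
  4 × C: 3 H each → 12
  4 × C: 2 H each → 8
  4 × O: no H
  2 × C: no H
  1 × C (aromatic): 1 H
  1 × O (charge -1): no H
  Total hydrogens = 21.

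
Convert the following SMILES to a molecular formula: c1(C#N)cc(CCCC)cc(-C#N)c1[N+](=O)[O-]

C12H11N3O2

Heavy atoms from the SMILES: 12 C, 3 N, 2 O.
Implicit hydrogens by atom environment:
  4 × C (aromatic): no H
  3 × C: 2 H each → 6
  2 × C (aromatic): 1 H each → 2
  2 × C: no H
  2 × N: no H
  1 × C: 3 H
  1 × N (charge +1): no H
  1 × O: no H
  1 × O (charge -1): no H
  Total hydrogens = 11.
Molecular formula: C12H11N3O2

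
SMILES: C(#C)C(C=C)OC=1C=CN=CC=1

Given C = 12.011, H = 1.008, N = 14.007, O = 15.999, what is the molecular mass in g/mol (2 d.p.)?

159.19

Molecular formula: C10H9NO.
M = 10×12.011 + 9×1.008 + 1×14.007 + 1×15.999 = 159.19 g/mol.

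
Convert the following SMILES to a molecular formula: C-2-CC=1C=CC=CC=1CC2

C10H12

Heavy atoms from the SMILES: 10 C.
Implicit hydrogens by atom environment:
  4 × C: 2 H each → 8
  4 × C (aromatic): 1 H each → 4
  2 × C (aromatic): no H
  Total hydrogens = 12.
Molecular formula: C10H12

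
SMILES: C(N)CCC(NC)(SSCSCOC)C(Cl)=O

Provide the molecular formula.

C9H19ClN2O2S3

Heavy atoms from the SMILES: 9 C, 1 Cl, 2 N, 2 O, 3 S.
Implicit hydrogens by atom environment:
  5 × C: 2 H each → 10
  3 × S: no H
  2 × C: 3 H each → 6
  2 × C: no H
  2 × O: no H
  1 × Cl: no H
  1 × N: 2 H
  1 × N: 1 H
  Total hydrogens = 19.
Molecular formula: C9H19ClN2O2S3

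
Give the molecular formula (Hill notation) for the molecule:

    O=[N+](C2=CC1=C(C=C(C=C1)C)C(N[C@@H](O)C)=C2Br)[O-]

Heavy atoms from the SMILES: 1 Br, 13 C, 2 N, 3 O.
Implicit hydrogens by atom environment:
  6 × C (aromatic): no H
  4 × C (aromatic): 1 H each → 4
  2 × C: 3 H each → 6
  1 × Br: no H
  1 × C: 1 H
  1 × N: 1 H
  1 × N (charge +1): no H
  1 × O: 1 H
  1 × O: no H
  1 × O (charge -1): no H
  Total hydrogens = 13.
Molecular formula: C13H13BrN2O3

C13H13BrN2O3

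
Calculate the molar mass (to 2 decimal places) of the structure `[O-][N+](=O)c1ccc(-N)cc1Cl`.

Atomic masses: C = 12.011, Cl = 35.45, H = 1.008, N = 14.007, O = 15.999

Molecular formula: C6H5ClN2O2.
M = 6×12.011 + 1×35.45 + 5×1.008 + 2×14.007 + 2×15.999 = 172.57 g/mol.

172.57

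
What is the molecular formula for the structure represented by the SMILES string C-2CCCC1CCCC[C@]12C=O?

C11H18O

Heavy atoms from the SMILES: 11 C, 1 O.
Implicit hydrogens by atom environment:
  8 × C: 2 H each → 16
  2 × C: 1 H each → 2
  1 × C: no H
  1 × O: no H
  Total hydrogens = 18.
Molecular formula: C11H18O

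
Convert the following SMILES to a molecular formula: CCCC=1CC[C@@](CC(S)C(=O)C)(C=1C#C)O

Heavy atoms from the SMILES: 14 C, 2 O, 1 S.
Implicit hydrogens by atom environment:
  5 × C: 2 H each → 10
  5 × C: no H
  2 × C: 3 H each → 6
  2 × C: 1 H each → 2
  1 × O: 1 H
  1 × O: no H
  1 × S: 1 H
  Total hydrogens = 20.
Molecular formula: C14H20O2S

C14H20O2S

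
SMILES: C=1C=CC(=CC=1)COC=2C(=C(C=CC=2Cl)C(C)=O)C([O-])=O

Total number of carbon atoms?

The symbol for carbon appears 16 times in the SMILES. (Cl is a single chlorine, not C + l.)

16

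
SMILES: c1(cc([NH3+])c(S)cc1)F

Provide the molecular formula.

Heavy atoms from the SMILES: 6 C, 1 F, 1 N, 1 S.
Implicit hydrogens by atom environment:
  3 × C (aromatic): 1 H each → 3
  3 × C (aromatic): no H
  1 × F: no H
  1 × N (charge +1): 3 H
  1 × S: 1 H
  Total hydrogens = 7.
Net charge +1.
Molecular formula: C6H7FNS+

C6H7FNS+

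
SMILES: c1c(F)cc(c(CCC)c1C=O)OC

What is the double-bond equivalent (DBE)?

Molecular formula from the SMILES: C11H13FO2.
DoU = (2C + 2 + N − H − X)/2 = (2·11 + 2 + 0 − 13 − 1)/2 = 10/2 = 5.
(Structurally: 1 ring(s) + 4 π bond(s) = 5.)

5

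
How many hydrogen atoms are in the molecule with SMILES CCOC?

8

Hydrogens are implicit in SMILES; fill each atom to its normal valence:
  2 × C: 3 H each → 6
  1 × C: 2 H
  1 × O: no H
  Total hydrogens = 8.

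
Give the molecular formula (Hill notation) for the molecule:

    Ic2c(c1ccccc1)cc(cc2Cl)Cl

C12H7Cl2I

Heavy atoms from the SMILES: 12 C, 2 Cl, 1 I.
Implicit hydrogens by atom environment:
  7 × C (aromatic): 1 H each → 7
  5 × C (aromatic): no H
  2 × Cl: no H
  1 × I: no H
  Total hydrogens = 7.
Molecular formula: C12H7Cl2I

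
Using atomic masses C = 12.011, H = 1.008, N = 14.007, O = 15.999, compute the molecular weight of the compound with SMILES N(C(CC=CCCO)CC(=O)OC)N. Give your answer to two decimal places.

Molecular formula: C9H18N2O3.
M = 9×12.011 + 18×1.008 + 2×14.007 + 3×15.999 = 202.25 g/mol.

202.25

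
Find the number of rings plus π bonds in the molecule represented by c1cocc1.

Molecular formula from the SMILES: C4H4O.
DoU = (2C + 2 + N − H − X)/2 = (2·4 + 2 + 0 − 4 − 0)/2 = 6/2 = 3.
(Structurally: 1 ring(s) + 2 π bond(s) = 3.)

3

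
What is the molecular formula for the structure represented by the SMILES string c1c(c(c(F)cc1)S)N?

Heavy atoms from the SMILES: 6 C, 1 F, 1 N, 1 S.
Implicit hydrogens by atom environment:
  3 × C (aromatic): 1 H each → 3
  3 × C (aromatic): no H
  1 × F: no H
  1 × N: 2 H
  1 × S: 1 H
  Total hydrogens = 6.
Molecular formula: C6H6FNS

C6H6FNS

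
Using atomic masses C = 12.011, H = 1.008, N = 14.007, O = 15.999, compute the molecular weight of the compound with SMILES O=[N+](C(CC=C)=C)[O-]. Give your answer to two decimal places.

Molecular formula: C5H7NO2.
M = 5×12.011 + 7×1.008 + 1×14.007 + 2×15.999 = 113.12 g/mol.

113.12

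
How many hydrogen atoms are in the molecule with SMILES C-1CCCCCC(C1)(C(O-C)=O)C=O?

Hydrogens are implicit in SMILES; fill each atom to its normal valence:
  7 × C: 2 H each → 14
  3 × O: no H
  2 × C: no H
  1 × C: 3 H
  1 × C: 1 H
  Total hydrogens = 18.

18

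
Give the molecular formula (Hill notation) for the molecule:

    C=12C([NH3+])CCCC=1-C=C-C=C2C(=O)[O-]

Heavy atoms from the SMILES: 11 C, 1 N, 2 O.
Implicit hydrogens by atom environment:
  3 × C: 2 H each → 6
  3 × C (aromatic): 1 H each → 3
  3 × C (aromatic): no H
  1 × C: 1 H
  1 × C: no H
  1 × N (charge +1): 3 H
  1 × O: no H
  1 × O (charge -1): no H
  Total hydrogens = 13.
Molecular formula: C11H13NO2

C11H13NO2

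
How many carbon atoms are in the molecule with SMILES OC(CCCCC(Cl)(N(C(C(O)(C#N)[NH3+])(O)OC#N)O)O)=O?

The symbol for carbon appears 10 times in the SMILES. (Cl is a single chlorine, not C + l.)

10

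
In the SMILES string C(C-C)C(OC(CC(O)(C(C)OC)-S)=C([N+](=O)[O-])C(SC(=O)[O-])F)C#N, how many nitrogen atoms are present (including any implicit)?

The symbol for nitrogen appears 2 times in the SMILES.

2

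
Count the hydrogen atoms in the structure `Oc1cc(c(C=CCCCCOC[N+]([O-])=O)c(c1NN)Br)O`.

Hydrogens are implicit in SMILES; fill each atom to its normal valence:
  5 × C: 2 H each → 10
  5 × C (aromatic): no H
  2 × C: 1 H each → 2
  2 × O: 1 H each → 2
  2 × O: no H
  1 × Br: no H
  1 × C (aromatic): 1 H
  1 × N: 2 H
  1 × N: 1 H
  1 × N (charge +1): no H
  1 × O (charge -1): no H
  Total hydrogens = 18.

18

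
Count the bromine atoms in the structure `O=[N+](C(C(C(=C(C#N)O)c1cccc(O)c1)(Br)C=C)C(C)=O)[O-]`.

1

The symbol for bromine appears 1 time in the SMILES.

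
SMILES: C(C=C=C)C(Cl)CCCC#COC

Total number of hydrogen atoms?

15

Hydrogens are implicit in SMILES; fill each atom to its normal valence:
  5 × C: 2 H each → 10
  3 × C: no H
  2 × C: 1 H each → 2
  1 × C: 3 H
  1 × Cl: no H
  1 × O: no H
  Total hydrogens = 15.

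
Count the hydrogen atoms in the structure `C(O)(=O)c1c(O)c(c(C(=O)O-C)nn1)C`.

8

Hydrogens are implicit in SMILES; fill each atom to its normal valence:
  4 × C (aromatic): no H
  3 × O: no H
  2 × C: 3 H each → 6
  2 × C: no H
  2 × N (aromatic): no H
  2 × O: 1 H each → 2
  Total hydrogens = 8.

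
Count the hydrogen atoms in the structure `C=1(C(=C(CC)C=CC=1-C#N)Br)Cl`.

Hydrogens are implicit in SMILES; fill each atom to its normal valence:
  4 × C (aromatic): no H
  2 × C (aromatic): 1 H each → 2
  1 × Br: no H
  1 × C: 3 H
  1 × C: 2 H
  1 × C: no H
  1 × Cl: no H
  1 × N: no H
  Total hydrogens = 7.

7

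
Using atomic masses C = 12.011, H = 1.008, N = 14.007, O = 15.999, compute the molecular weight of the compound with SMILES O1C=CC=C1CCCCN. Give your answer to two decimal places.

139.20

Molecular formula: C8H13NO.
M = 8×12.011 + 13×1.008 + 1×14.007 + 1×15.999 = 139.20 g/mol.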